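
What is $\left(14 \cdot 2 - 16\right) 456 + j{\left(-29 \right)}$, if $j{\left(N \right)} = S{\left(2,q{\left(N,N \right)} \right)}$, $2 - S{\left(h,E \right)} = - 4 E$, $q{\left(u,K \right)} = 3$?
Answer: $5486$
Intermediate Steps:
$S{\left(h,E \right)} = 2 + 4 E$ ($S{\left(h,E \right)} = 2 - - 4 E = 2 + 4 E$)
$j{\left(N \right)} = 14$ ($j{\left(N \right)} = 2 + 4 \cdot 3 = 2 + 12 = 14$)
$\left(14 \cdot 2 - 16\right) 456 + j{\left(-29 \right)} = \left(14 \cdot 2 - 16\right) 456 + 14 = \left(28 - 16\right) 456 + 14 = 12 \cdot 456 + 14 = 5472 + 14 = 5486$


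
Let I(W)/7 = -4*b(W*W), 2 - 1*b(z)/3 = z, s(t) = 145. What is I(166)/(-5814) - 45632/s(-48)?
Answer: -100152028/140505 ≈ -712.80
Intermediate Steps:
b(z) = 6 - 3*z
I(W) = -168 + 84*W² (I(W) = 7*(-4*(6 - 3*W*W)) = 7*(-4*(6 - 3*W²)) = 7*(-24 + 12*W²) = -168 + 84*W²)
I(166)/(-5814) - 45632/s(-48) = (-168 + 84*166²)/(-5814) - 45632/145 = (-168 + 84*27556)*(-1/5814) - 45632*1/145 = (-168 + 2314704)*(-1/5814) - 45632/145 = 2314536*(-1/5814) - 45632/145 = -385756/969 - 45632/145 = -100152028/140505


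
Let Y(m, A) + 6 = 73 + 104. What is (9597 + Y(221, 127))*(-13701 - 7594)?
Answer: -208009560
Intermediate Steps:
Y(m, A) = 171 (Y(m, A) = -6 + (73 + 104) = -6 + 177 = 171)
(9597 + Y(221, 127))*(-13701 - 7594) = (9597 + 171)*(-13701 - 7594) = 9768*(-21295) = -208009560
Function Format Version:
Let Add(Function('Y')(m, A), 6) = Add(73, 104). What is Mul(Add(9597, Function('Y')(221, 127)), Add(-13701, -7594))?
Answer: -208009560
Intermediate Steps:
Function('Y')(m, A) = 171 (Function('Y')(m, A) = Add(-6, Add(73, 104)) = Add(-6, 177) = 171)
Mul(Add(9597, Function('Y')(221, 127)), Add(-13701, -7594)) = Mul(Add(9597, 171), Add(-13701, -7594)) = Mul(9768, -21295) = -208009560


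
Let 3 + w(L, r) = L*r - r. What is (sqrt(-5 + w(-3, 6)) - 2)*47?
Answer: -94 + 188*I*sqrt(2) ≈ -94.0 + 265.87*I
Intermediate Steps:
w(L, r) = -3 - r + L*r (w(L, r) = -3 + (L*r - r) = -3 + (-r + L*r) = -3 - r + L*r)
(sqrt(-5 + w(-3, 6)) - 2)*47 = (sqrt(-5 + (-3 - 1*6 - 3*6)) - 2)*47 = (sqrt(-5 + (-3 - 6 - 18)) - 2)*47 = (sqrt(-5 - 27) - 2)*47 = (sqrt(-32) - 2)*47 = (4*I*sqrt(2) - 2)*47 = (-2 + 4*I*sqrt(2))*47 = -94 + 188*I*sqrt(2)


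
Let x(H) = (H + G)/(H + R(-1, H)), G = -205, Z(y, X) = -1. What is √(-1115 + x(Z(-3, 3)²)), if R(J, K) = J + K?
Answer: I*√1319 ≈ 36.318*I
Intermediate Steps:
x(H) = (-205 + H)/(-1 + 2*H) (x(H) = (H - 205)/(H + (-1 + H)) = (-205 + H)/(-1 + 2*H))
√(-1115 + x(Z(-3, 3)²)) = √(-1115 + (-205 + (-1)²)/(-1 + 2*(-1)²)) = √(-1115 + (-205 + 1)/(-1 + 2*1)) = √(-1115 - 204/(-1 + 2)) = √(-1115 - 204/1) = √(-1115 + 1*(-204)) = √(-1115 - 204) = √(-1319) = I*√1319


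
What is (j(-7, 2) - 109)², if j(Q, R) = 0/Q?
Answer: 11881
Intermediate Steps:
j(Q, R) = 0
(j(-7, 2) - 109)² = (0 - 109)² = (-109)² = 11881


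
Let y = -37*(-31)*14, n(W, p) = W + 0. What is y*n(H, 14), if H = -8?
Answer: -128464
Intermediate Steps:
n(W, p) = W
y = 16058 (y = 1147*14 = 16058)
y*n(H, 14) = 16058*(-8) = -128464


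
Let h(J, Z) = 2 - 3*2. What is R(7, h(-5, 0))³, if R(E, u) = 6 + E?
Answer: 2197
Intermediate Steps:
h(J, Z) = -4 (h(J, Z) = 2 - 6 = -4)
R(7, h(-5, 0))³ = (6 + 7)³ = 13³ = 2197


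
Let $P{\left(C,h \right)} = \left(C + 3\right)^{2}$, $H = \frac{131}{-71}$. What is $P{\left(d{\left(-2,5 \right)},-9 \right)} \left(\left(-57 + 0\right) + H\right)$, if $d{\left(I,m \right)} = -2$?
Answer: $- \frac{4178}{71} \approx -58.845$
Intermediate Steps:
$H = - \frac{131}{71}$ ($H = 131 \left(- \frac{1}{71}\right) = - \frac{131}{71} \approx -1.8451$)
$P{\left(C,h \right)} = \left(3 + C\right)^{2}$
$P{\left(d{\left(-2,5 \right)},-9 \right)} \left(\left(-57 + 0\right) + H\right) = \left(3 - 2\right)^{2} \left(\left(-57 + 0\right) - \frac{131}{71}\right) = 1^{2} \left(-57 - \frac{131}{71}\right) = 1 \left(- \frac{4178}{71}\right) = - \frac{4178}{71}$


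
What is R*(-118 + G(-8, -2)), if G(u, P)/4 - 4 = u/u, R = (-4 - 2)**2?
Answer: -3528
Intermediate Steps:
R = 36 (R = (-6)**2 = 36)
G(u, P) = 20 (G(u, P) = 16 + 4*(u/u) = 16 + 4*1 = 16 + 4 = 20)
R*(-118 + G(-8, -2)) = 36*(-118 + 20) = 36*(-98) = -3528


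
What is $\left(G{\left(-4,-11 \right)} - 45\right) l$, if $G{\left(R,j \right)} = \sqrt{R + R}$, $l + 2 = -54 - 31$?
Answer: $3915 - 174 i \sqrt{2} \approx 3915.0 - 246.07 i$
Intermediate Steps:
$l = -87$ ($l = -2 - 85 = -87$)
$G{\left(R,j \right)} = \sqrt{2} \sqrt{R}$ ($G{\left(R,j \right)} = \sqrt{2 R} = \sqrt{2} \sqrt{R}$)
$\left(G{\left(-4,-11 \right)} - 45\right) l = \left(\sqrt{2} \sqrt{-4} - 45\right) \left(-87\right) = \left(\sqrt{2} \cdot 2 i - 45\right) \left(-87\right) = \left(2 i \sqrt{2} - 45\right) \left(-87\right) = \left(-45 + 2 i \sqrt{2}\right) \left(-87\right) = 3915 - 174 i \sqrt{2}$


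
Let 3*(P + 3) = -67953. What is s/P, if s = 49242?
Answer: -24621/11327 ≈ -2.1737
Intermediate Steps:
P = -22654 (P = -3 + (⅓)*(-67953) = -3 - 22651 = -22654)
s/P = 49242/(-22654) = 49242*(-1/22654) = -24621/11327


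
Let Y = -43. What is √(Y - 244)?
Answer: I*√287 ≈ 16.941*I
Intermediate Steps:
√(Y - 244) = √(-43 - 244) = √(-287) = I*√287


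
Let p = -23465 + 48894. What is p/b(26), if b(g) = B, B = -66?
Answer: -25429/66 ≈ -385.29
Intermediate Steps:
p = 25429
b(g) = -66
p/b(26) = 25429/(-66) = 25429*(-1/66) = -25429/66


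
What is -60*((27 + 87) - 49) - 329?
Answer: -4229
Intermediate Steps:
-60*((27 + 87) - 49) - 329 = -60*(114 - 49) - 329 = -60*65 - 329 = -3900 - 329 = -4229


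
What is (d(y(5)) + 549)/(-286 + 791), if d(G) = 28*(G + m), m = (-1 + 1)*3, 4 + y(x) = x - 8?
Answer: 353/505 ≈ 0.69901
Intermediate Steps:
y(x) = -12 + x (y(x) = -4 + (x - 8) = -4 + (-8 + x) = -12 + x)
m = 0 (m = 0*3 = 0)
d(G) = 28*G (d(G) = 28*(G + 0) = 28*G)
(d(y(5)) + 549)/(-286 + 791) = (28*(-12 + 5) + 549)/(-286 + 791) = (28*(-7) + 549)/505 = (-196 + 549)*(1/505) = 353*(1/505) = 353/505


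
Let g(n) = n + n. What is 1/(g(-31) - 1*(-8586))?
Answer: 1/8524 ≈ 0.00011732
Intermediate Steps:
g(n) = 2*n
1/(g(-31) - 1*(-8586)) = 1/(2*(-31) - 1*(-8586)) = 1/(-62 + 8586) = 1/8524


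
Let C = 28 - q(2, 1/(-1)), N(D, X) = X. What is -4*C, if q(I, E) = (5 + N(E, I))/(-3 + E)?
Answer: -119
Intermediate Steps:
q(I, E) = (5 + I)/(-3 + E)
C = 119/4 (C = 28 - (5 + 2)/(-3 + 1/(-1)) = 28 - 7/(-3 - 1) = 28 - 7/(-4) = 28 - (-1)*7/4 = 28 - 1*(-7/4) = 28 + 7/4 = 119/4 ≈ 29.750)
-4*C = -4*119/4 = -119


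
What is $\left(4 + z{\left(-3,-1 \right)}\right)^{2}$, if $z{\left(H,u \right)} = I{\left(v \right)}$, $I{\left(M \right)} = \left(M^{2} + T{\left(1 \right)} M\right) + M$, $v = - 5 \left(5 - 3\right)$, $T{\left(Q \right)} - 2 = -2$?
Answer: $8836$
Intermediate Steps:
$T{\left(Q \right)} = 0$ ($T{\left(Q \right)} = 2 - 2 = 0$)
$v = -10$ ($v = \left(-5\right) 2 = -10$)
$I{\left(M \right)} = M + M^{2}$ ($I{\left(M \right)} = \left(M^{2} + 0 M\right) + M = \left(M^{2} + 0\right) + M = M^{2} + M = M + M^{2}$)
$z{\left(H,u \right)} = 90$ ($z{\left(H,u \right)} = - 10 \left(1 - 10\right) = \left(-10\right) \left(-9\right) = 90$)
$\left(4 + z{\left(-3,-1 \right)}\right)^{2} = \left(4 + 90\right)^{2} = 94^{2} = 8836$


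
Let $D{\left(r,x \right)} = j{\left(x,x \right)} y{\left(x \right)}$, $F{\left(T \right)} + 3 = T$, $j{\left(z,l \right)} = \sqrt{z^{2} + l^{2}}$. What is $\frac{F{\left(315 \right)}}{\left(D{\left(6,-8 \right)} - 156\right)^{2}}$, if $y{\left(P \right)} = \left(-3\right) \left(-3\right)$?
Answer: $\frac{3133}{56454} + \frac{338 \sqrt{2}}{9409} \approx 0.1063$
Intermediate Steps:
$y{\left(P \right)} = 9$
$j{\left(z,l \right)} = \sqrt{l^{2} + z^{2}}$
$F{\left(T \right)} = -3 + T$
$D{\left(r,x \right)} = 9 \sqrt{2} \sqrt{x^{2}}$ ($D{\left(r,x \right)} = \sqrt{x^{2} + x^{2}} \cdot 9 = \sqrt{2 x^{2}} \cdot 9 = \sqrt{2} \sqrt{x^{2}} \cdot 9 = 9 \sqrt{2} \sqrt{x^{2}}$)
$\frac{F{\left(315 \right)}}{\left(D{\left(6,-8 \right)} - 156\right)^{2}} = \frac{-3 + 315}{\left(9 \sqrt{2} \sqrt{\left(-8\right)^{2}} - 156\right)^{2}} = \frac{312}{\left(9 \sqrt{2} \sqrt{64} - 156\right)^{2}} = \frac{312}{\left(9 \sqrt{2} \cdot 8 - 156\right)^{2}} = \frac{312}{\left(72 \sqrt{2} - 156\right)^{2}} = \frac{312}{\left(-156 + 72 \sqrt{2}\right)^{2}}$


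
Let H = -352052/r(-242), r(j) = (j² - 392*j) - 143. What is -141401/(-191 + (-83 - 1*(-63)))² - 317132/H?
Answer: 541046577809042/3918426773 ≈ 1.3808e+5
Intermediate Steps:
r(j) = -143 + j² - 392*j
H = -352052/153285 (H = -352052/(-143 + (-242)² - 392*(-242)) = -352052/(-143 + 58564 + 94864) = -352052/153285 ≈ -2.2967)
-141401/(-191 + (-83 - 1*(-63)))² - 317132/H = -141401/(-191 + (-83 - 1*(-63)))² - 317132/(-352052/153285) = -141401/(-191 + (-83 + 63))² - 317132*(-153285/352052) = -141401/(-191 - 20)² + 12152894655/88013 = -141401/((-211)²) + 12152894655/88013 = -141401/44521 + 12152894655/88013 = 541046577809042/3918426773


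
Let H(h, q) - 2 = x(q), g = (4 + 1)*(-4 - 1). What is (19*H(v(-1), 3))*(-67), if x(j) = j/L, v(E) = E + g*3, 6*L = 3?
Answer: -10184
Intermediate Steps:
g = -25 (g = 5*(-5) = -25)
L = 1/2 (L = (1/6)*3 = 1/2 ≈ 0.50000)
v(E) = -75 + E (v(E) = E - 25*3 = E - 75 = -75 + E)
x(j) = 2*j (x(j) = j/(1/2) = j*2 = 2*j)
H(h, q) = 2 + 2*q
(19*H(v(-1), 3))*(-67) = (19*(2 + 2*3))*(-67) = (19*(2 + 6))*(-67) = (19*8)*(-67) = 152*(-67) = -10184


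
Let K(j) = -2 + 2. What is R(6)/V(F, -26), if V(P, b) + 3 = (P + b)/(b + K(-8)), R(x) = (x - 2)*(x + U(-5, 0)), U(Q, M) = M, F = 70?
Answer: -312/61 ≈ -5.1148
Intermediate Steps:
K(j) = 0
R(x) = x*(-2 + x) (R(x) = (x - 2)*(x + 0) = (-2 + x)*x = x*(-2 + x))
V(P, b) = -3 + (P + b)/b (V(P, b) = -3 + (P + b)/(b + 0) = -3 + (P + b)/b)
R(6)/V(F, -26) = (6*(-2 + 6))/(-2 + 70/(-26)) = (6*4)/(-2 + 70*(-1/26)) = 24/(-2 - 35/13) = 24/(-61/13) = 24*(-13/61) = -312/61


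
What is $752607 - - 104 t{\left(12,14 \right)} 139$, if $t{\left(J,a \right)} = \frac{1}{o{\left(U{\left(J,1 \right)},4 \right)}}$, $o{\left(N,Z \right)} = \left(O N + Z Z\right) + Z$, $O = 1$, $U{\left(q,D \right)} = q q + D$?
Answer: $\frac{124194611}{165} \approx 7.527 \cdot 10^{5}$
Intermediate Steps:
$U{\left(q,D \right)} = D + q^{2}$ ($U{\left(q,D \right)} = q^{2} + D = D + q^{2}$)
$o{\left(N,Z \right)} = N + Z + Z^{2}$ ($o{\left(N,Z \right)} = \left(1 N + Z Z\right) + Z = \left(N + Z^{2}\right) + Z = N + Z + Z^{2}$)
$t{\left(J,a \right)} = \frac{1}{21 + J^{2}}$ ($t{\left(J,a \right)} = \frac{1}{\left(1 + J^{2}\right) + 4 + 4^{2}} = \frac{1}{\left(1 + J^{2}\right) + 4 + 16} = \frac{1}{21 + J^{2}}$)
$752607 - - 104 t{\left(12,14 \right)} 139 = 752607 - - \frac{104}{21 + 12^{2}} \cdot 139 = 752607 - - \frac{104}{21 + 144} \cdot 139 = 752607 - - \frac{104}{165} \cdot 139 = 752607 - \left(-104\right) \frac{1}{165} \cdot 139 = 752607 - \left(- \frac{104}{165}\right) 139 = 752607 - - \frac{14456}{165} = 752607 + \frac{14456}{165} = \frac{124194611}{165}$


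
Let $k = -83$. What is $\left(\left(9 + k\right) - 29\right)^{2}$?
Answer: $10609$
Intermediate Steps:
$\left(\left(9 + k\right) - 29\right)^{2} = \left(\left(9 - 83\right) - 29\right)^{2} = \left(-74 - 29\right)^{2} = \left(-103\right)^{2} = 10609$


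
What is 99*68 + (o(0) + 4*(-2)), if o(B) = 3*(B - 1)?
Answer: 6721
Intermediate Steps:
o(B) = -3 + 3*B (o(B) = 3*(-1 + B) = -3 + 3*B)
99*68 + (o(0) + 4*(-2)) = 99*68 + ((-3 + 3*0) + 4*(-2)) = 6732 + ((-3 + 0) - 8) = 6732 + (-3 - 8) = 6732 - 11 = 6721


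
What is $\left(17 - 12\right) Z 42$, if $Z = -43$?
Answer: $-9030$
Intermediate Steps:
$\left(17 - 12\right) Z 42 = \left(17 - 12\right) \left(-43\right) 42 = 5 \left(-43\right) 42 = \left(-215\right) 42 = -9030$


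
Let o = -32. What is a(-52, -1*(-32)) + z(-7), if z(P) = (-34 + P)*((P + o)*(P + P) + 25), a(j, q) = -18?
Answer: -23429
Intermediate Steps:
z(P) = (-34 + P)*(25 + 2*P*(-32 + P)) (z(P) = (-34 + P)*((P - 32)*(P + P) + 25) = (-34 + P)*((-32 + P)*(2*P) + 25) = (-34 + P)*(2*P*(-32 + P) + 25) = (-34 + P)*(25 + 2*P*(-32 + P)))
a(-52, -1*(-32)) + z(-7) = -18 + (-850 - 132*(-7)² + 2*(-7)³ + 2201*(-7)) = -18 + (-850 - 132*49 + 2*(-343) - 15407) = -18 + (-850 - 6468 - 686 - 15407) = -18 - 23411 = -23429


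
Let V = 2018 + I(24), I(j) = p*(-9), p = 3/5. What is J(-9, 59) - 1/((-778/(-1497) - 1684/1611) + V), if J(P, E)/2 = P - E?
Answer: -1099893459997/8087422357 ≈ -136.00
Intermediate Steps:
J(P, E) = -2*E + 2*P (J(P, E) = 2*(P - E) = -2*E + 2*P)
p = ⅗ (p = 3*(⅕) = ⅗ ≈ 0.60000)
I(j) = -27/5 (I(j) = (⅗)*(-9) = -27/5)
V = 10063/5 (V = 2018 - 27/5 = 10063/5 ≈ 2012.6)
J(-9, 59) - 1/((-778/(-1497) - 1684/1611) + V) = (-2*59 + 2*(-9)) - 1/((-778/(-1497) - 1684/1611) + 10063/5) = (-118 - 18) - 1/((-778*(-1/1497) - 1684*1/1611) + 10063/5) = -136 - 1/((778/1497 - 1684/1611) + 10063/5) = -136 - 1/(-422530/803889 + 10063/5) = -136 - 1/8087422357/4019445 = -136 - 1*4019445/8087422357 = -136 - 4019445/8087422357 = -1099893459997/8087422357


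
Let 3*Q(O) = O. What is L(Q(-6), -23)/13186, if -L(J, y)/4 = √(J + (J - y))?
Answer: -2*√19/6593 ≈ -0.0013223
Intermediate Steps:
Q(O) = O/3
L(J, y) = -4*√(-y + 2*J) (L(J, y) = -4*√(J + (J - y)) = -4*√(-y + 2*J))
L(Q(-6), -23)/13186 = -4*√(-1*(-23) + 2*((⅓)*(-6)))/13186 = -4*√(23 + 2*(-2))*(1/13186) = -4*√(23 - 4)*(1/13186) = -4*√19*(1/13186) = -2*√19/6593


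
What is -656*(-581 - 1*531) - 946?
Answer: 728526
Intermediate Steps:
-656*(-581 - 1*531) - 946 = -656*(-581 - 531) - 946 = -656*(-1112) - 946 = 729472 - 946 = 728526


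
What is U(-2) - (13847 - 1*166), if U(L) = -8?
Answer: -13689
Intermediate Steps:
U(-2) - (13847 - 1*166) = -8 - (13847 - 1*166) = -8 - (13847 - 166) = -8 - 1*13681 = -8 - 13681 = -13689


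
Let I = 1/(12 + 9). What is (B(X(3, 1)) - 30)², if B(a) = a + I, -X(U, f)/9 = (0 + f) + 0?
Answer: 669124/441 ≈ 1517.3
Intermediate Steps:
I = 1/21 ≈ 0.047619
X(U, f) = -9*f (X(U, f) = -9*((0 + f) + 0) = -9*(f + 0) = -9*f)
B(a) = 1/21 + a (B(a) = a + 1/21 = 1/21 + a)
(B(X(3, 1)) - 30)² = ((1/21 - 9*1) - 30)² = ((1/21 - 9) - 30)² = (-188/21 - 30)² = (-818/21)² = 669124/441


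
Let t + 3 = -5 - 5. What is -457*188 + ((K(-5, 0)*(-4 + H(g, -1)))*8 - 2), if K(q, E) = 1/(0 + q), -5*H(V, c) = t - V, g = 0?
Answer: -2147894/25 ≈ -85916.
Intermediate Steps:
t = -13 (t = -3 + (-5 - 5) = -3 - 10 = -13)
H(V, c) = 13/5 + V/5 (H(V, c) = -(-13 - V)/5 = 13/5 + V/5)
K(q, E) = 1/q
-457*188 + ((K(-5, 0)*(-4 + H(g, -1)))*8 - 2) = -457*188 + (((-4 + (13/5 + (1/5)*0))/(-5))*8 - 2) = -85916 + (-(-4 + (13/5 + 0))/5*8 - 2) = -85916 + (-(-4 + 13/5)/5*8 - 2) = -85916 + (-1/5*(-7/5)*8 - 2) = -85916 + ((7/25)*8 - 2) = -85916 + (56/25 - 2) = -85916 + 6/25 = -2147894/25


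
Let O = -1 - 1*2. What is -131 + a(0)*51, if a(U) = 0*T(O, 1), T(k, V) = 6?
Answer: -131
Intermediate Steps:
O = -3 (O = -1 - 2 = -3)
a(U) = 0 (a(U) = 0*6 = 0)
-131 + a(0)*51 = -131 + 0*51 = -131 + 0 = -131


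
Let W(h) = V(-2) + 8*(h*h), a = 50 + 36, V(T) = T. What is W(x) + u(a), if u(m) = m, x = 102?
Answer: 83316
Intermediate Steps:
a = 86
W(h) = -2 + 8*h**2 (W(h) = -2 + 8*(h*h) = -2 + 8*h**2)
W(x) + u(a) = (-2 + 8*102**2) + 86 = (-2 + 8*10404) + 86 = (-2 + 83232) + 86 = 83230 + 86 = 83316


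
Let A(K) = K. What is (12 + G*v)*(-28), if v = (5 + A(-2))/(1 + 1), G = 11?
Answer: -798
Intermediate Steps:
v = 3/2 (v = (5 - 2)/(1 + 1) = 3/2 ≈ 1.5000)
(12 + G*v)*(-28) = (12 + 11*(3/2))*(-28) = (12 + 33/2)*(-28) = (57/2)*(-28) = -798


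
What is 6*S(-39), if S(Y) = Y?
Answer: -234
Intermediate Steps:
6*S(-39) = 6*(-39) = -234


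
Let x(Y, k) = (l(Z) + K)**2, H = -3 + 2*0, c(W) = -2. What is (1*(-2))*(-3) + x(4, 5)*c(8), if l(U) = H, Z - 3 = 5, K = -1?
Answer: -26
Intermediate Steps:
Z = 8 (Z = 3 + 5 = 8)
H = -3 (H = -3 + 0 = -3)
l(U) = -3
x(Y, k) = 16 (x(Y, k) = (-3 - 1)**2 = (-4)**2 = 16)
(1*(-2))*(-3) + x(4, 5)*c(8) = (1*(-2))*(-3) + 16*(-2) = -2*(-3) - 32 = 6 - 32 = -26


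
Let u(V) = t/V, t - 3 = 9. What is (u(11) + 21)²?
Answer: 59049/121 ≈ 488.01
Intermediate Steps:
t = 12 (t = 3 + 9 = 12)
u(V) = 12/V
(u(11) + 21)² = (12/11 + 21)² = (243/11)² = 59049/121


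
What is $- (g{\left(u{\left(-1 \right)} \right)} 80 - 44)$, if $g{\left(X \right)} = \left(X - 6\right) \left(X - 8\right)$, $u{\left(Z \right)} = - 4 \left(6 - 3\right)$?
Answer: $-28756$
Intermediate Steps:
$u{\left(Z \right)} = -12$ ($u{\left(Z \right)} = \left(-4\right) 3 = -12$)
$g{\left(X \right)} = \left(-8 + X\right) \left(-6 + X\right)$ ($g{\left(X \right)} = \left(-6 + X\right) \left(-8 + X\right) = \left(-8 + X\right) \left(-6 + X\right)$)
$- (g{\left(u{\left(-1 \right)} \right)} 80 - 44) = - (\left(48 + \left(-12\right)^{2} - -168\right) 80 - 44) = - (\left(48 + 144 + 168\right) 80 - 44) = - (360 \cdot 80 - 44) = - (28800 - 44) = \left(-1\right) 28756 = -28756$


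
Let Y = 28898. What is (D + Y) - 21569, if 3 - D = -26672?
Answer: 34004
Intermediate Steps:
D = 26675 (D = 3 - 1*(-26672) = 3 + 26672 = 26675)
(D + Y) - 21569 = (26675 + 28898) - 21569 = 55573 - 21569 = 34004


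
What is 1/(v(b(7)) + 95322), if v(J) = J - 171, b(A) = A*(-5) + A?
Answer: 1/95123 ≈ 1.0513e-5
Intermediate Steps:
b(A) = -4*A (b(A) = -5*A + A = -4*A)
v(J) = -171 + J
1/(v(b(7)) + 95322) = 1/((-171 - 4*7) + 95322) = 1/((-171 - 28) + 95322) = 1/(-199 + 95322) = 1/95123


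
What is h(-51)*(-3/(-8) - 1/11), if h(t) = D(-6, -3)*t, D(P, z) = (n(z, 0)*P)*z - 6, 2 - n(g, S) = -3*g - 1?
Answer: 72675/44 ≈ 1651.7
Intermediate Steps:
n(g, S) = 3 + 3*g (n(g, S) = 2 - (-3*g - 1) = 2 - (-1 - 3*g) = 2 + (1 + 3*g) = 3 + 3*g)
D(P, z) = -6 + P*z*(3 + 3*z) (D(P, z) = ((3 + 3*z)*P)*z - 6 = (P*(3 + 3*z))*z - 6 = P*z*(3 + 3*z) - 6 = -6 + P*z*(3 + 3*z))
h(t) = -114*t (h(t) = (-6 + 3*(-6)*(-3)*(1 - 3))*t = (-6 + 3*(-6)*(-3)*(-2))*t = (-6 - 108)*t = -114*t)
h(-51)*(-3/(-8) - 1/11) = (-114*(-51))*(-3/(-8) - 1/11) = 5814*(-3*(-1/8) - 1*1/11) = 5814*(3/8 - 1/11) = 5814*(25/88) = 72675/44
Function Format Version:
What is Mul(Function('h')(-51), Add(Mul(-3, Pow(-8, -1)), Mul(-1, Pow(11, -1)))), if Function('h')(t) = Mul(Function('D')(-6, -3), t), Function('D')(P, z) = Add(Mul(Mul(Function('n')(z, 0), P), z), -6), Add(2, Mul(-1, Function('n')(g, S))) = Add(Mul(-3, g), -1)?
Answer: Rational(72675, 44) ≈ 1651.7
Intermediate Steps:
Function('n')(g, S) = Add(3, Mul(3, g)) (Function('n')(g, S) = Add(2, Mul(-1, Add(Mul(-3, g), -1))) = Add(2, Mul(-1, Add(-1, Mul(-3, g)))) = Add(2, Add(1, Mul(3, g))) = Add(3, Mul(3, g)))
Function('D')(P, z) = Add(-6, Mul(P, z, Add(3, Mul(3, z)))) (Function('D')(P, z) = Add(Mul(Mul(Add(3, Mul(3, z)), P), z), -6) = Add(Mul(Mul(P, Add(3, Mul(3, z))), z), -6) = Add(Mul(P, z, Add(3, Mul(3, z))), -6) = Add(-6, Mul(P, z, Add(3, Mul(3, z)))))
Function('h')(t) = Mul(-114, t) (Function('h')(t) = Mul(Add(-6, Mul(3, -6, -3, Add(1, -3))), t) = Mul(Add(-6, Mul(3, -6, -3, -2)), t) = Mul(Add(-6, -108), t) = Mul(-114, t))
Mul(Function('h')(-51), Add(Mul(-3, Pow(-8, -1)), Mul(-1, Pow(11, -1)))) = Mul(Mul(-114, -51), Add(Mul(-3, Pow(-8, -1)), Mul(-1, Pow(11, -1)))) = Mul(5814, Add(Mul(-3, Rational(-1, 8)), Mul(-1, Rational(1, 11)))) = Mul(5814, Add(Rational(3, 8), Rational(-1, 11))) = Mul(5814, Rational(25, 88)) = Rational(72675, 44)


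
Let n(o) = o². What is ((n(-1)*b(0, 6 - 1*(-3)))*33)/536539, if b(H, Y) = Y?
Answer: 297/536539 ≈ 0.00055355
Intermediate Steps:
((n(-1)*b(0, 6 - 1*(-3)))*33)/536539 = (((-1)²*(6 - 1*(-3)))*33)/536539 = ((1*(6 + 3))*33)*(1/536539) = ((1*9)*33)*(1/536539) = (9*33)*(1/536539) = 297*(1/536539) = 297/536539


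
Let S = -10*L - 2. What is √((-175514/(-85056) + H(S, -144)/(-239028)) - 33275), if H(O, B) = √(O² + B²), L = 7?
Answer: √(-1492299969541608256134 - 13509793719936*√5)/211778808 ≈ 182.41*I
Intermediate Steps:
S = -72 (S = -10*7 - 2 = -70 - 2 = -72)
H(O, B) = √(B² + O²)
√((-175514/(-85056) + H(S, -144)/(-239028)) - 33275) = √((-175514/(-85056) + √((-144)² + (-72)²)/(-239028)) - 33275) = √((-175514*(-1/85056) + √(20736 + 5184)*(-1/239028)) - 33275) = √((87757/42528 + √25920*(-1/239028)) - 33275) = √((87757/42528 + (72*√5)*(-1/239028)) - 33275) = √((87757/42528 - 6*√5/19919) - 33275) = √(-1415031443/42528 - 6*√5/19919)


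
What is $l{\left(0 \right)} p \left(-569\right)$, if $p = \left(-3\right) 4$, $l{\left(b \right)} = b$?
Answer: $0$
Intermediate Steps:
$p = -12$
$l{\left(0 \right)} p \left(-569\right) = 0 \left(-12\right) \left(-569\right) = 0 \left(-569\right) = 0$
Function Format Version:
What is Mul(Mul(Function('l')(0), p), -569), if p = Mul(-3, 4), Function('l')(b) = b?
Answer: 0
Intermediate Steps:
p = -12
Mul(Mul(Function('l')(0), p), -569) = Mul(Mul(0, -12), -569) = Mul(0, -569) = 0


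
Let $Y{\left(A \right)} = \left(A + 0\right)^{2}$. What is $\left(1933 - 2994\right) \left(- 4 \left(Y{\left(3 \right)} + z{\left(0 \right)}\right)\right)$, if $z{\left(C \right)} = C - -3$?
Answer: $50928$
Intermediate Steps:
$Y{\left(A \right)} = A^{2}$
$z{\left(C \right)} = 3 + C$ ($z{\left(C \right)} = C + 3 = 3 + C$)
$\left(1933 - 2994\right) \left(- 4 \left(Y{\left(3 \right)} + z{\left(0 \right)}\right)\right) = \left(1933 - 2994\right) \left(- 4 \left(3^{2} + \left(3 + 0\right)\right)\right) = - 1061 \left(- 4 \left(9 + 3\right)\right) = - 1061 \left(\left(-4\right) 12\right) = \left(-1061\right) \left(-48\right) = 50928$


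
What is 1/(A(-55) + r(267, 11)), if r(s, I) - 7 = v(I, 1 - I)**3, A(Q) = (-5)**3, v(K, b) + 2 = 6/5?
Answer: -125/14814 ≈ -0.0084380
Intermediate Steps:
v(K, b) = -4/5 (v(K, b) = -2 + 6/5 = -4/5)
A(Q) = -125
r(s, I) = 811/125 (r(s, I) = 7 + (-4/5)**3 = 7 - 64/125 = 811/125)
1/(A(-55) + r(267, 11)) = 1/(-125 + 811/125) = 1/(-14814/125) = -125/14814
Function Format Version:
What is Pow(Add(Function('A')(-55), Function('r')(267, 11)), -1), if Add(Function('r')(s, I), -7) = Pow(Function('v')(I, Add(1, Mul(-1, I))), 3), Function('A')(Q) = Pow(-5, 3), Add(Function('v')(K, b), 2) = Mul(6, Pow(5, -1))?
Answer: Rational(-125, 14814) ≈ -0.0084380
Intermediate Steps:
Function('v')(K, b) = Rational(-4, 5) (Function('v')(K, b) = Add(-2, Mul(6, Pow(5, -1))) = Add(-2, Mul(6, Rational(1, 5))) = Add(-2, Rational(6, 5)) = Rational(-4, 5))
Function('A')(Q) = -125
Function('r')(s, I) = Rational(811, 125) (Function('r')(s, I) = Add(7, Pow(Rational(-4, 5), 3)) = Add(7, Rational(-64, 125)) = Rational(811, 125))
Pow(Add(Function('A')(-55), Function('r')(267, 11)), -1) = Pow(Add(-125, Rational(811, 125)), -1) = Pow(Rational(-14814, 125), -1) = Rational(-125, 14814)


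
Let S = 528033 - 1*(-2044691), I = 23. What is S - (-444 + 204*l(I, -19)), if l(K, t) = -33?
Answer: 2579900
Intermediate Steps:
S = 2572724 (S = 528033 + 2044691 = 2572724)
S - (-444 + 204*l(I, -19)) = 2572724 - (-444 + 204*(-33)) = 2572724 - (-444 - 6732) = 2572724 - 1*(-7176) = 2572724 + 7176 = 2579900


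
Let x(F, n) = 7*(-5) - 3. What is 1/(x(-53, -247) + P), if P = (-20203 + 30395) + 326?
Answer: 1/10480 ≈ 9.5420e-5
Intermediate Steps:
x(F, n) = -38 (x(F, n) = -35 - 3 = -38)
P = 10518 (P = 10192 + 326 = 10518)
1/(x(-53, -247) + P) = 1/(-38 + 10518) = 1/10480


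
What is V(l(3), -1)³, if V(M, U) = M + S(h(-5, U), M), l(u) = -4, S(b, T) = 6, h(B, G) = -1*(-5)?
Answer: 8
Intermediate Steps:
h(B, G) = 5
V(M, U) = 6 + M (V(M, U) = M + 6 = 6 + M)
V(l(3), -1)³ = (6 - 4)³ = 2³ = 8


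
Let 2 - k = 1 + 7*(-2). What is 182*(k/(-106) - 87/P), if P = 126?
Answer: -24076/159 ≈ -151.42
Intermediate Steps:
k = 15 (k = 2 - (1 + 7*(-2)) = 2 - (1 - 14) = 2 - 1*(-13) = 2 + 13 = 15)
182*(k/(-106) - 87/P) = 182*(15/(-106) - 87/126) = 182*(15*(-1/106) - 87*1/126) = 182*(-15/106 - 29/42) = 182*(-926/1113) = -24076/159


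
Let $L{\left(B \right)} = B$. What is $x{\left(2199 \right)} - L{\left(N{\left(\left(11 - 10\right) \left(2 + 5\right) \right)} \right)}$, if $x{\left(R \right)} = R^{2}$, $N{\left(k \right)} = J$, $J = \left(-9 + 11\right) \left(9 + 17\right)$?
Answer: $4835549$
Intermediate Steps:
$J = 52$ ($J = 2 \cdot 26 = 52$)
$N{\left(k \right)} = 52$
$x{\left(2199 \right)} - L{\left(N{\left(\left(11 - 10\right) \left(2 + 5\right) \right)} \right)} = 2199^{2} - 52 = 4835601 - 52 = 4835549$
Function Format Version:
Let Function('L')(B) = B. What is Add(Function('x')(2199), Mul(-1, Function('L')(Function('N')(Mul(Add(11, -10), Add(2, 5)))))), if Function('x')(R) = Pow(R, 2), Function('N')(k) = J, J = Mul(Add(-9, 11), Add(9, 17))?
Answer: 4835549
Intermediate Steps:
J = 52 (J = Mul(2, 26) = 52)
Function('N')(k) = 52
Add(Function('x')(2199), Mul(-1, Function('L')(Function('N')(Mul(Add(11, -10), Add(2, 5)))))) = Add(Pow(2199, 2), Mul(-1, 52)) = Add(4835601, -52) = 4835549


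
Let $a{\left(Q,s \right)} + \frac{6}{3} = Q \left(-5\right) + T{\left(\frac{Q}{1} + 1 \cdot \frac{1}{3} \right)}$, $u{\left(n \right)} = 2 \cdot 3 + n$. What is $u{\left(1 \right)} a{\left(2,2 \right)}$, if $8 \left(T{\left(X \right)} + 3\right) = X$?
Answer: $- \frac{2471}{24} \approx -102.96$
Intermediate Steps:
$u{\left(n \right)} = 6 + n$
$T{\left(X \right)} = -3 + \frac{X}{8}$
$a{\left(Q,s \right)} = - \frac{119}{24} - \frac{39 Q}{8}$ ($a{\left(Q,s \right)} = -2 + \left(Q \left(-5\right) + \left(-3 + \frac{\frac{Q}{1} + 1 \cdot \frac{1}{3}}{8}\right)\right) = -2 - \left(3 + 5 Q - \frac{Q 1 + 1 \cdot \frac{1}{3}}{8}\right) = -2 - \left(3 + 5 Q - \frac{Q + \frac{1}{3}}{8}\right) = -2 - \left(3 + 5 Q - \frac{\frac{1}{3} + Q}{8}\right) = -2 - \left(\frac{71}{24} + \frac{39 Q}{8}\right) = - \frac{119}{24} - \frac{39 Q}{8}$)
$u{\left(1 \right)} a{\left(2,2 \right)} = \left(6 + 1\right) \left(- \frac{119}{24} - \frac{39}{4}\right) = 7 \left(- \frac{119}{24} - \frac{39}{4}\right) = 7 \left(- \frac{353}{24}\right) = - \frac{2471}{24}$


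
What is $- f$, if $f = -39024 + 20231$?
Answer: $18793$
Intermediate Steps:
$f = -18793$
$- f = \left(-1\right) \left(-18793\right) = 18793$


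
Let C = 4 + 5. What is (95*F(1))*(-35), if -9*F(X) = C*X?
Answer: 3325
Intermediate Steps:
C = 9
F(X) = -X
(95*F(1))*(-35) = (95*(-1*1))*(-35) = (95*(-1))*(-35) = -95*(-35) = 3325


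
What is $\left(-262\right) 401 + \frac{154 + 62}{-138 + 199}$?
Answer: $- \frac{6408566}{61} \approx -1.0506 \cdot 10^{5}$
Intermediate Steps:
$\left(-262\right) 401 + \frac{154 + 62}{-138 + 199} = -105062 + \frac{216}{61} = - \frac{6408566}{61}$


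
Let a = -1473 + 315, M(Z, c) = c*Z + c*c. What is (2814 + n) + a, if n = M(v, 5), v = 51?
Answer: 1936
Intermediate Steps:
M(Z, c) = c² + Z*c (M(Z, c) = Z*c + c² = c² + Z*c)
n = 280 (n = 5*(51 + 5) = 5*56 = 280)
a = -1158
(2814 + n) + a = (2814 + 280) - 1158 = 3094 - 1158 = 1936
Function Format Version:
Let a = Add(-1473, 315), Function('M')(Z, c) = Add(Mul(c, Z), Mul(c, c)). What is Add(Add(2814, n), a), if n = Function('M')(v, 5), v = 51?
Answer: 1936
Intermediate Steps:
Function('M')(Z, c) = Add(Pow(c, 2), Mul(Z, c)) (Function('M')(Z, c) = Add(Mul(Z, c), Pow(c, 2)) = Add(Pow(c, 2), Mul(Z, c)))
n = 280 (n = Mul(5, Add(51, 5)) = Mul(5, 56) = 280)
a = -1158
Add(Add(2814, n), a) = Add(Add(2814, 280), -1158) = Add(3094, -1158) = 1936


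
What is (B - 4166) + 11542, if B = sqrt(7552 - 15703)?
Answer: 7376 + I*sqrt(8151) ≈ 7376.0 + 90.283*I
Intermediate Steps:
B = I*sqrt(8151) (B = sqrt(-8151) = I*sqrt(8151) ≈ 90.283*I)
(B - 4166) + 11542 = (I*sqrt(8151) - 4166) + 11542 = (-4166 + I*sqrt(8151)) + 11542 = 7376 + I*sqrt(8151)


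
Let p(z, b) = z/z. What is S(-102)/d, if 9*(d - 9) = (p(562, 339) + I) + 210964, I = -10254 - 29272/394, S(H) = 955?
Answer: 1693215/39541388 ≈ 0.042821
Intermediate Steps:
p(z, b) = 1
I = -2034674/197 (I = -10254 - 29272*1/394 = -10254 - 14636/197 = -2034674/197 ≈ -10328.)
d = 39541388/1773 (d = 9 + ((1 - 2034674/197) + 210964)/9 = 9 + (-2034477/197 + 210964)/9 = 9 + (1/9)*(39525431/197) = 9 + 39525431/1773 = 39541388/1773 ≈ 22302.)
S(-102)/d = 955/(39541388/1773) = 955*(1773/39541388) = 1693215/39541388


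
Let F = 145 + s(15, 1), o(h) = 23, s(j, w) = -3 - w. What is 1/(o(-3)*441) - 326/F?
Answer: -1102159/476721 ≈ -2.3120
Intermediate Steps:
F = 141 (F = 145 + (-3 - 1*1) = 145 + (-3 - 1) = 145 - 4 = 141)
1/(o(-3)*441) - 326/F = 1/(23*441) - 326/141 = (1/23)*(1/441) - 326*1/141 = 1/10143 - 326/141 = -1102159/476721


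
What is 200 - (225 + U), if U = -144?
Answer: 119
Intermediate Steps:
200 - (225 + U) = 200 - (225 - 144) = 200 - 1*81 = 200 - 81 = 119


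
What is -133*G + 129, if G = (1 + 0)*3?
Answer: -270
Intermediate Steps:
G = 3 (G = 1*3 = 3)
-133*G + 129 = -133*3 + 129 = -399 + 129 = -270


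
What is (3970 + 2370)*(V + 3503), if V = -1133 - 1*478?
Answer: 11995280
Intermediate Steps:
V = -1611 (V = -1133 - 478 = -1611)
(3970 + 2370)*(V + 3503) = (3970 + 2370)*(-1611 + 3503) = 6340*1892 = 11995280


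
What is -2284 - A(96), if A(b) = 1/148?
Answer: -338033/148 ≈ -2284.0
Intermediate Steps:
A(b) = 1/148
-2284 - A(96) = -2284 - 1*1/148 = -2284 - 1/148 = -338033/148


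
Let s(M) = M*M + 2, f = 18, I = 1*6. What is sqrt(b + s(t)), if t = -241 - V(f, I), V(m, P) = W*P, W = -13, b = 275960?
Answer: sqrt(302531) ≈ 550.03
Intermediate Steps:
I = 6
V(m, P) = -13*P
t = -163 (t = -241 - (-13)*6 = -241 - 1*(-78) = -241 + 78 = -163)
s(M) = 2 + M**2 (s(M) = M**2 + 2 = 2 + M**2)
sqrt(b + s(t)) = sqrt(275960 + (2 + (-163)**2)) = sqrt(275960 + (2 + 26569)) = sqrt(275960 + 26571) = sqrt(302531)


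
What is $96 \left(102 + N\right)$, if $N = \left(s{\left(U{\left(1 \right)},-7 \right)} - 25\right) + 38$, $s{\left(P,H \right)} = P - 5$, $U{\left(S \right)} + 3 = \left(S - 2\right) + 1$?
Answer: $10272$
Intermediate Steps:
$U{\left(S \right)} = -4 + S$ ($U{\left(S \right)} = -3 + \left(\left(S - 2\right) + 1\right) = -3 + \left(\left(-2 + S\right) + 1\right) = -3 + \left(-1 + S\right) = -4 + S$)
$s{\left(P,H \right)} = -5 + P$ ($s{\left(P,H \right)} = P - 5 = -5 + P$)
$N = 5$ ($N = \left(\left(-5 + \left(-4 + 1\right)\right) - 25\right) + 38 = \left(\left(-5 - 3\right) - 25\right) + 38 = \left(-8 - 25\right) + 38 = -33 + 38 = 5$)
$96 \left(102 + N\right) = 96 \left(102 + 5\right) = 96 \cdot 107 = 10272$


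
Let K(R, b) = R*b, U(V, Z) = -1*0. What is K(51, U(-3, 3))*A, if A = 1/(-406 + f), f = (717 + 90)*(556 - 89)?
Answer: 0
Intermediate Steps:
f = 376869 (f = 807*467 = 376869)
U(V, Z) = 0
A = 1/376463 (A = 1/(-406 + 376869) = 1/376463 ≈ 2.6563e-6)
K(51, U(-3, 3))*A = (51*0)*(1/376463) = 0*(1/376463) = 0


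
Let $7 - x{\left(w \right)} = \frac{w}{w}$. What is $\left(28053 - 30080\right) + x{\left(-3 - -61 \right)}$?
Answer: $-2021$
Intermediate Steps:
$x{\left(w \right)} = 6$ ($x{\left(w \right)} = 7 - \frac{w}{w} = 7 - 1 = 6$)
$\left(28053 - 30080\right) + x{\left(-3 - -61 \right)} = \left(28053 - 30080\right) + 6 = -2027 + 6 = -2021$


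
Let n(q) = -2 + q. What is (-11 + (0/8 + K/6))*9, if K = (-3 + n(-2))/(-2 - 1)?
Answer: -191/2 ≈ -95.500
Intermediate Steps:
K = 7/3 (K = (-3 + (-2 - 2))/(-2 - 1) = (-3 - 4)/(-3) = -7*(-⅓) = 7/3 ≈ 2.3333)
(-11 + (0/8 + K/6))*9 = (-11 + (0/8 + (7/3)/6))*9 = (-11 + (0*(⅛) + (7/3)*(⅙)))*9 = (-11 + (0 + 7/18))*9 = (-11 + 7/18)*9 = -191/18*9 = -191/2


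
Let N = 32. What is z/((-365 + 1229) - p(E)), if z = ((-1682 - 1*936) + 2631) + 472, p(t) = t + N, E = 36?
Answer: 485/796 ≈ 0.60930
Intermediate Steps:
p(t) = 32 + t (p(t) = t + 32 = 32 + t)
z = 485 (z = ((-1682 - 936) + 2631) + 472 = (-2618 + 2631) + 472 = 13 + 472 = 485)
z/((-365 + 1229) - p(E)) = 485/((-365 + 1229) - (32 + 36)) = 485/(864 - 1*68) = 485/(864 - 68) = 485/796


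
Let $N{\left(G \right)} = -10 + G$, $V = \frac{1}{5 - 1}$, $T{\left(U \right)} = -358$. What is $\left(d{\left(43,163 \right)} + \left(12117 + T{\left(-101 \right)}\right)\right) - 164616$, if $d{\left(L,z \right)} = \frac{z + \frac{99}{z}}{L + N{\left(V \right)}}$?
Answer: $- \frac{3313680231}{21679} \approx -1.5285 \cdot 10^{5}$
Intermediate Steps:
$V = \frac{1}{4} \approx 0.25$
$d{\left(L,z \right)} = \frac{z + \frac{99}{z}}{- \frac{39}{4} + L}$ ($d{\left(L,z \right)} = \frac{z + \frac{99}{z}}{L + \left(-10 + \frac{1}{4}\right)} = \frac{z + \frac{99}{z}}{L - \frac{39}{4}} = \frac{z + \frac{99}{z}}{- \frac{39}{4} + L}$)
$\left(d{\left(43,163 \right)} + \left(12117 + T{\left(-101 \right)}\right)\right) - 164616 = \left(\frac{4 \left(99 + 163^{2}\right)}{163 \left(-39 + 4 \cdot 43\right)} + \left(12117 - 358\right)\right) - 164616 = \left(4 \cdot \frac{1}{163} \frac{1}{-39 + 172} \left(99 + 26569\right) + 11759\right) - 164616 = \left(4 \cdot \frac{1}{163} \cdot \frac{1}{133} \cdot 26668 + 11759\right) - 164616 = \left(\frac{106672}{21679} + 11759\right) - 164616 = \frac{255030033}{21679} - 164616 = - \frac{3313680231}{21679}$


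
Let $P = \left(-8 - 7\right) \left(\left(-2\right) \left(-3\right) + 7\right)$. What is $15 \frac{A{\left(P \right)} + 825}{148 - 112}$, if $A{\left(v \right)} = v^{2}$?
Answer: $\frac{32375}{2} \approx 16188.0$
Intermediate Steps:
$P = -195$ ($P = - 15 \left(6 + 7\right) = \left(-15\right) 13 = -195$)
$15 \frac{A{\left(P \right)} + 825}{148 - 112} = 15 \frac{\left(-195\right)^{2} + 825}{148 - 112} = 15 \frac{38025 + 825}{36} = 15 \cdot 38850 \cdot \frac{1}{36} = 15 \cdot \frac{6475}{6} = \frac{32375}{2}$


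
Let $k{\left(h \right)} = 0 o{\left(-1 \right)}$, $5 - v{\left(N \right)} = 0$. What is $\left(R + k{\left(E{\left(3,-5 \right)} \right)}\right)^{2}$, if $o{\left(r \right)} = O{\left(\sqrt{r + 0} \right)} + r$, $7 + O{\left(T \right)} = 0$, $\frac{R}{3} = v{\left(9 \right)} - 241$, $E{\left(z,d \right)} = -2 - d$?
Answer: $501264$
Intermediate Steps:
$v{\left(N \right)} = 5$ ($v{\left(N \right)} = 5 - 0 = 5 + 0 = 5$)
$R = -708$ ($R = 3 \left(5 - 241\right) = 3 \left(-236\right) = -708$)
$O{\left(T \right)} = -7$ ($O{\left(T \right)} = -7 + 0 = -7$)
$o{\left(r \right)} = -7 + r$
$k{\left(h \right)} = 0$ ($k{\left(h \right)} = 0 \left(-7 - 1\right) = 0 \left(-8\right) = 0$)
$\left(R + k{\left(E{\left(3,-5 \right)} \right)}\right)^{2} = \left(-708 + 0\right)^{2} = \left(-708\right)^{2} = 501264$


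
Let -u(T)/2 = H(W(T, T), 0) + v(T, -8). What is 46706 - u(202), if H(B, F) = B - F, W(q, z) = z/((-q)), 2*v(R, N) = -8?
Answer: 46696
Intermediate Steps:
v(R, N) = -4 (v(R, N) = (½)*(-8) = -4)
W(q, z) = -z/q (W(q, z) = z*(-1/q) = -z/q)
u(T) = 10 (u(T) = -2*((-T/T - 1*0) - 4) = -2*((-1 + 0) - 4) = -2*(-1 - 4) = -2*(-5) = 10)
46706 - u(202) = 46706 - 1*10 = 46706 - 10 = 46696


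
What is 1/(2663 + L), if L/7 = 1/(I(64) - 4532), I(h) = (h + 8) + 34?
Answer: 4426/11786431 ≈ 0.00037552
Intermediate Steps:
I(h) = 42 + h (I(h) = (8 + h) + 34 = 42 + h)
L = -7/4426 (L = 7/((42 + 64) - 4532) = 7/(106 - 4532) = 7/(-4426) = 7*(-1/4426) = -7/4426 ≈ -0.0015816)
1/(2663 + L) = 1/(2663 - 7/4426) = 1/(11786431/4426) = 4426/11786431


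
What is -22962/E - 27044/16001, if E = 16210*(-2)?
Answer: -254675759/259376210 ≈ -0.98188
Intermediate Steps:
E = -32420
-22962/E - 27044/16001 = -22962/(-32420) - 27044/16001 = -22962*(-1/32420) - 27044*1/16001 = 11481/16210 - 27044/16001 = -254675759/259376210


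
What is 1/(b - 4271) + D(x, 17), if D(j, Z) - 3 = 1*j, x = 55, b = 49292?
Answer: 2611219/45021 ≈ 58.000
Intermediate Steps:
D(j, Z) = 3 + j (D(j, Z) = 3 + 1*j = 3 + j)
1/(b - 4271) + D(x, 17) = 1/(49292 - 4271) + (3 + 55) = 1/45021 + 58 = 2611219/45021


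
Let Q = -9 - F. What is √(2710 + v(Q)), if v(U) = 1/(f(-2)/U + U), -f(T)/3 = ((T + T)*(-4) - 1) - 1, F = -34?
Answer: √921113765/583 ≈ 52.058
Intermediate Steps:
f(T) = 6 + 24*T (f(T) = -3*(((T + T)*(-4) - 1) - 1) = -3*(((2*T)*(-4) - 1) - 1) = -3*((-8*T - 1) - 1) = -3*((-1 - 8*T) - 1) = -3*(-2 - 8*T) = 6 + 24*T)
Q = 25 (Q = -9 - 1*(-34) = -9 + 34 = 25)
v(U) = 1/(U - 42/U) (v(U) = 1/((6 + 24*(-2))/U + U) = 1/((6 - 48)/U + U) = 1/(-42/U + U) = 1/(U - 42/U))
√(2710 + v(Q)) = √(2710 + 25/(-42 + 25²)) = √(2710 + 25/(-42 + 625)) = √(2710 + 25/583) = √(1579955/583) = √921113765/583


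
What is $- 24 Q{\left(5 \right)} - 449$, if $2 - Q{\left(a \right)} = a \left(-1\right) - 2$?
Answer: $-665$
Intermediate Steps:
$Q{\left(a \right)} = 4 + a$ ($Q{\left(a \right)} = 2 - \left(a \left(-1\right) - 2\right) = 2 - \left(- a - 2\right) = 2 - \left(-2 - a\right) = 2 + \left(2 + a\right) = 4 + a$)
$- 24 Q{\left(5 \right)} - 449 = - 24 \left(4 + 5\right) - 449 = \left(-24\right) 9 - 449 = -216 - 449 = -665$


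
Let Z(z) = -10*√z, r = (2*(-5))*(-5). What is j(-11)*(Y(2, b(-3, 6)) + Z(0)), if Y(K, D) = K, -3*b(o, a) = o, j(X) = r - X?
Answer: 122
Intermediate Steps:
r = 50 (r = -10*(-5) = 50)
j(X) = 50 - X
b(o, a) = -o/3
j(-11)*(Y(2, b(-3, 6)) + Z(0)) = (50 - 1*(-11))*(2 - 10*√0) = (50 + 11)*(2 - 10*0) = 61*(2 + 0) = 61*2 = 122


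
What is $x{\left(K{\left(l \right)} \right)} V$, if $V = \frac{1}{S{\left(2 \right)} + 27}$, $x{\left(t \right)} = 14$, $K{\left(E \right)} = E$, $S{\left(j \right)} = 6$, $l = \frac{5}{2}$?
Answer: $\frac{14}{33} \approx 0.42424$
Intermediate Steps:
$l = \frac{5}{2}$ ($l = 5 \cdot \frac{1}{2} = \frac{5}{2} \approx 2.5$)
$V = \frac{1}{33}$ ($V = \frac{1}{6 + 27} = \frac{1}{33} \approx 0.030303$)
$x{\left(K{\left(l \right)} \right)} V = 14 \cdot \frac{1}{33} = \frac{14}{33}$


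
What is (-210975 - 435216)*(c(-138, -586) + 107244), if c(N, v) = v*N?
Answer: -121556281392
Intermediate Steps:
c(N, v) = N*v
(-210975 - 435216)*(c(-138, -586) + 107244) = (-210975 - 435216)*(-138*(-586) + 107244) = -646191*(80868 + 107244) = -646191*188112 = -121556281392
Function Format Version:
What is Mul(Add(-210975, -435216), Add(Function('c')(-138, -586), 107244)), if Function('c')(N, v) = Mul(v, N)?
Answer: -121556281392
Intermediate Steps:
Function('c')(N, v) = Mul(N, v)
Mul(Add(-210975, -435216), Add(Function('c')(-138, -586), 107244)) = Mul(Add(-210975, -435216), Add(Mul(-138, -586), 107244)) = Mul(-646191, Add(80868, 107244)) = Mul(-646191, 188112) = -121556281392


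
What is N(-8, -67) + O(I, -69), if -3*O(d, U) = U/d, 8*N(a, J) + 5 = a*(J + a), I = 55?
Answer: 32909/440 ≈ 74.793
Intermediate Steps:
N(a, J) = -5/8 + a*(J + a)/8 (N(a, J) = -5/8 + (a*(J + a))/8 = -5/8 + a*(J + a)/8)
O(d, U) = -U/(3*d)
N(-8, -67) + O(I, -69) = (-5/8 + (1/8)*(-8)**2 + (1/8)*(-67)*(-8)) - 1/3*(-69)/55 = (-5/8 + (1/8)*64 + 67) - 1/3*(-69)*1/55 = (-5/8 + 8 + 67) + 23/55 = 595/8 + 23/55 = 32909/440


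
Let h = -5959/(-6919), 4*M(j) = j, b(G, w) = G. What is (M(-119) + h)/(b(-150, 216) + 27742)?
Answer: -799525/763636192 ≈ -0.0010470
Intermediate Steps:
M(j) = j/4
h = 5959/6919 (h = -5959*(-1/6919) = 5959/6919 ≈ 0.86125)
(M(-119) + h)/(b(-150, 216) + 27742) = ((¼)*(-119) + 5959/6919)/(-150 + 27742) = (-119/4 + 5959/6919)/27592 = -799525/27676*1/27592 = -799525/763636192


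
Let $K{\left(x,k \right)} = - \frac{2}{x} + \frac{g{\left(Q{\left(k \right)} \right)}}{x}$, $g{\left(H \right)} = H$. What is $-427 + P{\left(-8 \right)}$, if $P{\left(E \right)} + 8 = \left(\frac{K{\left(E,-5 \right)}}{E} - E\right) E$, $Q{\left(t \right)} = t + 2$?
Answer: $- \frac{3987}{8} \approx -498.38$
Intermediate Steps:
$Q{\left(t \right)} = 2 + t$
$K{\left(x,k \right)} = - \frac{2}{x} + \frac{2 + k}{x}$
$P{\left(E \right)} = -8 + E \left(- E - \frac{5}{E^{2}}\right)$ ($P{\left(E \right)} = -8 + \left(\frac{\left(-5\right) \frac{1}{E}}{E} - E\right) E = -8 + \left(- \frac{5}{E^{2}} - E\right) E = -8 + \left(- E - \frac{5}{E^{2}}\right) E = -8 + E \left(- E - \frac{5}{E^{2}}\right)$)
$-427 + P{\left(-8 \right)} = -427 - \left(72 - \frac{5}{8}\right) = -427 - \frac{571}{8} = - \frac{3987}{8}$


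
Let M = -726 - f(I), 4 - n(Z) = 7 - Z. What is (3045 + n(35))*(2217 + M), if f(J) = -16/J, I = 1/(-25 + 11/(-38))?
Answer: 63512357/19 ≈ 3.3428e+6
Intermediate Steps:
I = -38/961 (I = 1/(-25 + 11*(-1/38)) = 1/(-25 - 11/38) = 1/(-961/38) = -38/961 ≈ -0.039542)
n(Z) = -3 + Z (n(Z) = 4 - (7 - Z) = 4 + (-7 + Z) = -3 + Z)
M = -21482/19 (M = -726 - (-16)/(-38/961) = -726 - (-16)*(-961)/38 = -726 - 1*7688/19 = -726 - 7688/19 = -21482/19 ≈ -1130.6)
(3045 + n(35))*(2217 + M) = (3045 + (-3 + 35))*(2217 - 21482/19) = (3045 + 32)*(20641/19) = 3077*(20641/19) = 63512357/19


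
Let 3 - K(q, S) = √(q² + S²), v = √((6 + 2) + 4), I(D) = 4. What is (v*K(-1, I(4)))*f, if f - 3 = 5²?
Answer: 56*√3*(3 - √17) ≈ -108.94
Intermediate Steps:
f = 28 (f = 3 + 5² = 3 + 25 = 28)
v = 2*√3 (v = √(8 + 4) = √12 = 2*√3 ≈ 3.4641)
K(q, S) = 3 - √(S² + q²) (K(q, S) = 3 - √(q² + S²) = 3 - √(S² + q²))
(v*K(-1, I(4)))*f = ((2*√3)*(3 - √(4² + (-1)²)))*28 = ((2*√3)*(3 - √(16 + 1)))*28 = ((2*√3)*(3 - √17))*28 = (2*√3*(3 - √17))*28 = 56*√3*(3 - √17)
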